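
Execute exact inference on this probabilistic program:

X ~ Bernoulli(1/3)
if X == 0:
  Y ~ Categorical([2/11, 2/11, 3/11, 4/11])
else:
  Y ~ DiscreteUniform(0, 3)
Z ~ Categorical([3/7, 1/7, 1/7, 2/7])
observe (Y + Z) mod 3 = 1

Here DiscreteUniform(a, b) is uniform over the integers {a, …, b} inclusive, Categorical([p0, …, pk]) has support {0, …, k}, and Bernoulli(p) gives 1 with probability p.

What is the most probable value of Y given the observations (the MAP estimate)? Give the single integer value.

argmax_v P(Y = v | obs) = 1

Enumerate traces; 10 have nonzero weight after conditioning:
  (X=0, Y=0, Z=1) weight 4/231
  (X=0, Y=1, Z=0) weight 4/77
  (X=0, Y=1, Z=3) weight 8/231
  (X=0, Y=2, Z=2) weight 2/77
  (X=0, Y=3, Z=1) weight 8/231
  (X=1, Y=0, Z=1) weight 1/84
  (X=1, Y=1, Z=0) weight 1/28
  (X=1, Y=1, Z=3) weight 1/42
  … 2 more
Group by Y:
  weight(Y=0) = 9/308
  weight(Y=1) = 45/308
  weight(Y=2) = 5/132
  weight(Y=3) = 43/924
Total weight = 9/308 + 45/308 + 5/132 + 43/924 = 20/77
P(Y=0 | obs) = 9/308 / 20/77 = 9/80
P(Y=1 | obs) = 45/308 / 20/77 = 9/16
P(Y=2 | obs) = 5/132 / 20/77 = 7/48
P(Y=3 | obs) = 43/924 / 20/77 = 43/240
argmax = 1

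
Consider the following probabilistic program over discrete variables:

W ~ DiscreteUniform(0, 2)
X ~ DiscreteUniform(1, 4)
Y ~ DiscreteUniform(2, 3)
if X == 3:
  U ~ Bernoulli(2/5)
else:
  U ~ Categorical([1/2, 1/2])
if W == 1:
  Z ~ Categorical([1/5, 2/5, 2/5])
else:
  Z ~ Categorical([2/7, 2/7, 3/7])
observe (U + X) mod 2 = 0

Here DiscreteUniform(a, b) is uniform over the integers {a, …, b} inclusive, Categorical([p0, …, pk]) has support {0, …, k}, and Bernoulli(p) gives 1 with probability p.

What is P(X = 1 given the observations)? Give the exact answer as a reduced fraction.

Enumerate traces; 72 have nonzero weight after conditioning:
  (W=0, X=1, Y=2, U=1, Z=0) weight 1/168
  (W=0, X=1, Y=2, U=1, Z=1) weight 1/168
  (W=0, X=1, Y=2, U=1, Z=2) weight 1/112
  (W=0, X=1, Y=3, U=1, Z=0) weight 1/168
  (W=0, X=1, Y=3, U=1, Z=1) weight 1/168
  (W=0, X=1, Y=3, U=1, Z=2) weight 1/112
  (W=0, X=2, Y=2, U=0, Z=0) weight 1/168
  (W=0, X=2, Y=2, U=0, Z=1) weight 1/168
  (W=0, X=3, Y=2, U=1, Z=0) weight 1/210
  (W=0, X=4, Y=2, U=0, Z=0) weight 1/168
  … 62 more
Group by X:
  weight(X=1) = 1/8
  weight(X=2) = 1/8
  weight(X=3) = 1/10
  weight(X=4) = 1/8
Total weight = 1/8 + 1/8 + 1/10 + 1/8 = 19/40
P(X=1 | obs) = 1/8 / 19/40 = 5/19
P(X=2 | obs) = 1/8 / 19/40 = 5/19
P(X=3 | obs) = 1/10 / 19/40 = 4/19
P(X=4 | obs) = 1/8 / 19/40 = 5/19

P(X = 1 | obs) = 5/19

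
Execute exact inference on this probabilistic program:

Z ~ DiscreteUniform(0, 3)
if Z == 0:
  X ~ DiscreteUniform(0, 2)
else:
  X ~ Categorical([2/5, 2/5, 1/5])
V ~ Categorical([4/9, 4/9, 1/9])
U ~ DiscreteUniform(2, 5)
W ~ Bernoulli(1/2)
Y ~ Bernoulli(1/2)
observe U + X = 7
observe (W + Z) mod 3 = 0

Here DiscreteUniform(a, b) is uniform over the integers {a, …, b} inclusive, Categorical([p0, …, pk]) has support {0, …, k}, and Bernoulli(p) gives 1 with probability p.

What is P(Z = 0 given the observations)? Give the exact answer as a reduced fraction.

Enumerate traces; 18 have nonzero weight after conditioning:
  (Z=0, X=2, V=0, U=5, W=0, Y=0) weight 1/432
  (Z=0, X=2, V=0, U=5, W=0, Y=1) weight 1/432
  (Z=0, X=2, V=1, U=5, W=0, Y=0) weight 1/432
  (Z=0, X=2, V=1, U=5, W=0, Y=1) weight 1/432
  (Z=0, X=2, V=2, U=5, W=0, Y=0) weight 1/1728
  (Z=0, X=2, V=2, U=5, W=0, Y=1) weight 1/1728
  (Z=2, X=2, V=0, U=5, W=1, Y=0) weight 1/720
  (Z=2, X=2, V=0, U=5, W=1, Y=1) weight 1/720
  (Z=3, X=2, V=0, U=5, W=0, Y=0) weight 1/720
  … 9 more
Group by Z:
  weight(Z=0) = 1/96
  weight(Z=2) = 1/160
  weight(Z=3) = 1/160
Total weight = 1/96 + 1/160 + 1/160 = 11/480
P(Z=0 | obs) = 1/96 / 11/480 = 5/11
P(Z=2 | obs) = 1/160 / 11/480 = 3/11
P(Z=3 | obs) = 1/160 / 11/480 = 3/11

P(Z = 0 | obs) = 5/11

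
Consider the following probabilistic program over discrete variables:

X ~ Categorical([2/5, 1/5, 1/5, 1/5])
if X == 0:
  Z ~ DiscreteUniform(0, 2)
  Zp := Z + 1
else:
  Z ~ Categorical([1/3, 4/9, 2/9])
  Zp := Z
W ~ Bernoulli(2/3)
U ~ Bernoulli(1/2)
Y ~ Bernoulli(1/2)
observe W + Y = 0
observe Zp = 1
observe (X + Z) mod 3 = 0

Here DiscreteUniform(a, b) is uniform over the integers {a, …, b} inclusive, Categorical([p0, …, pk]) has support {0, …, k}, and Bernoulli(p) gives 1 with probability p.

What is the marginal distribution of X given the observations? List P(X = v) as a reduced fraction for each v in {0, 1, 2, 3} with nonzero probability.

P(X=0) = 3/5, P(X=2) = 2/5

Enumerate traces; 4 have nonzero weight after conditioning:
  (X=0, Z=0, W=0, U=0, Y=0) weight 1/90
  (X=0, Z=0, W=0, U=1, Y=0) weight 1/90
  (X=2, Z=1, W=0, U=0, Y=0) weight 1/135
  (X=2, Z=1, W=0, U=1, Y=0) weight 1/135
Group by X:
  weight(X=0) = 1/45
  weight(X=2) = 2/135
Total weight = 1/45 + 2/135 = 1/27
P(X=0 | obs) = 1/45 / 1/27 = 3/5
P(X=2 | obs) = 2/135 / 1/27 = 2/5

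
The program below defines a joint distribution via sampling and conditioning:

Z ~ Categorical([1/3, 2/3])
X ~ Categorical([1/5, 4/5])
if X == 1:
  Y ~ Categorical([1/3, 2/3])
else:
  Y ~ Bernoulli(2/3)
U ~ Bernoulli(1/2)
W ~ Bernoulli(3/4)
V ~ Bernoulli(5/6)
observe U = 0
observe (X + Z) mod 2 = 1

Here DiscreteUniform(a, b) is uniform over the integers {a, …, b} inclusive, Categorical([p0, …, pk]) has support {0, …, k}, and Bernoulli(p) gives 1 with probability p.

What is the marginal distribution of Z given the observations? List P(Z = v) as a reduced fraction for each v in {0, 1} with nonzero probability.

P(Z=0) = 2/3, P(Z=1) = 1/3

Enumerate traces; 16 have nonzero weight after conditioning:
  (Z=0, X=1, Y=0, U=0, W=0, V=0) weight 1/540
  (Z=0, X=1, Y=0, U=0, W=0, V=1) weight 1/108
  (Z=0, X=1, Y=0, U=0, W=1, V=0) weight 1/180
  (Z=0, X=1, Y=0, U=0, W=1, V=1) weight 1/36
  (Z=0, X=1, Y=1, U=0, W=0, V=0) weight 1/270
  (Z=0, X=1, Y=1, U=0, W=0, V=1) weight 1/54
  (Z=0, X=1, Y=1, U=0, W=1, V=0) weight 1/90
  (Z=0, X=1, Y=1, U=0, W=1, V=1) weight 1/18
  (Z=1, X=0, Y=0, U=0, W=0, V=0) weight 1/1080
  … 7 more
Group by Z:
  weight(Z=0) = 2/15
  weight(Z=1) = 1/15
Total weight = 2/15 + 1/15 = 1/5
P(Z=0 | obs) = 2/15 / 1/5 = 2/3
P(Z=1 | obs) = 1/15 / 1/5 = 1/3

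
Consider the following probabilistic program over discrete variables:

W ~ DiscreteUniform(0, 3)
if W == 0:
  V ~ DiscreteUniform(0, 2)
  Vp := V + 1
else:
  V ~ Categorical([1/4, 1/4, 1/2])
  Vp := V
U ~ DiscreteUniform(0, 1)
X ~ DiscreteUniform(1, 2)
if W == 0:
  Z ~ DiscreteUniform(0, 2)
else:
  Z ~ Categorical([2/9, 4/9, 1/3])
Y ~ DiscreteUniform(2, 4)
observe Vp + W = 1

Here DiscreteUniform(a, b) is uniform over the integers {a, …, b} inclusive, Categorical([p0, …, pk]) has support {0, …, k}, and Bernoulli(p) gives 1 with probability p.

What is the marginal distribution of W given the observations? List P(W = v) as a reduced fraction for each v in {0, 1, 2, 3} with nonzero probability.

P(W=0) = 4/7, P(W=1) = 3/7

Enumerate traces; 72 have nonzero weight after conditioning:
  (W=0, V=0, U=0, X=1, Z=0, Y=2) weight 1/432
  (W=0, V=0, U=0, X=1, Z=0, Y=3) weight 1/432
  (W=0, V=0, U=0, X=1, Z=0, Y=4) weight 1/432
  (W=0, V=0, U=0, X=1, Z=1, Y=2) weight 1/432
  (W=0, V=0, U=0, X=1, Z=1, Y=3) weight 1/432
  (W=0, V=0, U=0, X=1, Z=1, Y=4) weight 1/432
  (W=0, V=0, U=0, X=1, Z=2, Y=2) weight 1/432
  (W=0, V=0, U=0, X=1, Z=2, Y=3) weight 1/432
  (W=1, V=0, U=0, X=1, Z=0, Y=2) weight 1/864
  … 63 more
Group by W:
  weight(W=0) = 1/12
  weight(W=1) = 1/16
Total weight = 1/12 + 1/16 = 7/48
P(W=0 | obs) = 1/12 / 7/48 = 4/7
P(W=1 | obs) = 1/16 / 7/48 = 3/7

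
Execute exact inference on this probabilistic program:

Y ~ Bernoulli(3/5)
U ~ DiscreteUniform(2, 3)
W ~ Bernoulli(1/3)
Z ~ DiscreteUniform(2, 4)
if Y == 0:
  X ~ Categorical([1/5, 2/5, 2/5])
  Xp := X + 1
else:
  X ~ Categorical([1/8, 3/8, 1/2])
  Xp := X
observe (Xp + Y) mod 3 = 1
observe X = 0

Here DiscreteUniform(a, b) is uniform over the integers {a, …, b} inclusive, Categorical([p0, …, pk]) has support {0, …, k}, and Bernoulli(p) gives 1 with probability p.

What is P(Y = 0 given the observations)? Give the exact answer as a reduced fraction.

Enumerate traces; 24 have nonzero weight after conditioning:
  (Y=0, U=2, W=0, Z=2, X=0) weight 2/225
  (Y=0, U=2, W=0, Z=3, X=0) weight 2/225
  (Y=0, U=2, W=0, Z=4, X=0) weight 2/225
  (Y=0, U=2, W=1, Z=2, X=0) weight 1/225
  (Y=0, U=2, W=1, Z=3, X=0) weight 1/225
  (Y=0, U=2, W=1, Z=4, X=0) weight 1/225
  (Y=0, U=3, W=0, Z=2, X=0) weight 2/225
  (Y=0, U=3, W=0, Z=3, X=0) weight 2/225
  (Y=1, U=2, W=0, Z=2, X=0) weight 1/120
  … 15 more
Group by Y:
  weight(Y=0) = 2/25
  weight(Y=1) = 3/40
Total weight = 2/25 + 3/40 = 31/200
P(Y=0 | obs) = 2/25 / 31/200 = 16/31
P(Y=1 | obs) = 3/40 / 31/200 = 15/31

P(Y = 0 | obs) = 16/31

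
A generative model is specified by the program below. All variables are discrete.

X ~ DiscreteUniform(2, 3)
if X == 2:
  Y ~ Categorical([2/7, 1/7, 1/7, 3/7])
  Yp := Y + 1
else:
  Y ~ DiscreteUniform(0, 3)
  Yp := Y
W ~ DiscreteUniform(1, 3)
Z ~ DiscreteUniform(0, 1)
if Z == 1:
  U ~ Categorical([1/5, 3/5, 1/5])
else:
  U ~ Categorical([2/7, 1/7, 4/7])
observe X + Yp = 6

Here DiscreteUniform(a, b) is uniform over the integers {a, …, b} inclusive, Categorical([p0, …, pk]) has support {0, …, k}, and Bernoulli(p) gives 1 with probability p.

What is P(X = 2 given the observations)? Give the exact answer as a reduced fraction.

Enumerate traces; 36 have nonzero weight after conditioning:
  (X=2, Y=3, W=1, Z=0, U=0) weight 1/98
  (X=2, Y=3, W=1, Z=0, U=1) weight 1/196
  (X=2, Y=3, W=1, Z=0, U=2) weight 1/49
  (X=2, Y=3, W=1, Z=1, U=0) weight 1/140
  (X=2, Y=3, W=1, Z=1, U=1) weight 3/140
  (X=2, Y=3, W=1, Z=1, U=2) weight 1/140
  (X=2, Y=3, W=2, Z=0, U=0) weight 1/98
  (X=2, Y=3, W=2, Z=0, U=1) weight 1/196
  (X=3, Y=3, W=1, Z=0, U=0) weight 1/168
  … 27 more
Group by X:
  weight(X=2) = 3/14
  weight(X=3) = 1/8
Total weight = 3/14 + 1/8 = 19/56
P(X=2 | obs) = 3/14 / 19/56 = 12/19
P(X=3 | obs) = 1/8 / 19/56 = 7/19

P(X = 2 | obs) = 12/19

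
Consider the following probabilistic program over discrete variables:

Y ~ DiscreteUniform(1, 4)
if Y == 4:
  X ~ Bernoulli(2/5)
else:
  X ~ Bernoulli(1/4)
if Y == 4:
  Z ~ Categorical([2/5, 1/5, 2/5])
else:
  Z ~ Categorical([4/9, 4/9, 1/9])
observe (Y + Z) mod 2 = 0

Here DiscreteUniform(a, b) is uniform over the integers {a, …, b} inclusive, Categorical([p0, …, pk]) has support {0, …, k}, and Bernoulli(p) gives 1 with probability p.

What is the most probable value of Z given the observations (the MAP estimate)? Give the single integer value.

argmax_v P(Z = v | obs) = 1

Enumerate traces; 12 have nonzero weight after conditioning:
  (Y=1, X=0, Z=1) weight 1/12
  (Y=1, X=1, Z=1) weight 1/36
  (Y=2, X=0, Z=0) weight 1/12
  (Y=2, X=0, Z=2) weight 1/48
  (Y=2, X=1, Z=0) weight 1/36
  (Y=2, X=1, Z=2) weight 1/144
  (Y=3, X=0, Z=1) weight 1/12
  (Y=3, X=1, Z=1) weight 1/36
  … 4 more
Group by Z:
  weight(Z=0) = 19/90
  weight(Z=1) = 2/9
  weight(Z=2) = 23/180
Total weight = 19/90 + 2/9 + 23/180 = 101/180
P(Z=0 | obs) = 19/90 / 101/180 = 38/101
P(Z=1 | obs) = 2/9 / 101/180 = 40/101
P(Z=2 | obs) = 23/180 / 101/180 = 23/101
argmax = 1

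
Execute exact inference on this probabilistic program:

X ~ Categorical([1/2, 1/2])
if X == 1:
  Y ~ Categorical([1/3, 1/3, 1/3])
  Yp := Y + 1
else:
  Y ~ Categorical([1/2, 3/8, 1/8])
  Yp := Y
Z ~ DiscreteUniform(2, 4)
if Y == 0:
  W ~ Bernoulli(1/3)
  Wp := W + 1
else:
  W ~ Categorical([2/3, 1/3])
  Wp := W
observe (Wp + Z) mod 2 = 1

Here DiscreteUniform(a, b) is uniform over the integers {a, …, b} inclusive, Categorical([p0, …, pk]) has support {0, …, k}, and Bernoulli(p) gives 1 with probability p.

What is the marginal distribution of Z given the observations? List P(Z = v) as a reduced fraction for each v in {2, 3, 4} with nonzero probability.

P(Z=2) = 17/53, P(Z=3) = 19/53, P(Z=4) = 17/53

Enumerate traces; 18 have nonzero weight after conditioning:
  (X=0, Y=0, Z=2, W=0) weight 1/18
  (X=0, Y=0, Z=3, W=1) weight 1/36
  (X=0, Y=0, Z=4, W=0) weight 1/18
  (X=0, Y=1, Z=2, W=1) weight 1/48
  (X=0, Y=1, Z=3, W=0) weight 1/24
  (X=0, Y=1, Z=4, W=1) weight 1/48
  (X=0, Y=2, Z=2, W=1) weight 1/144
  (X=0, Y=2, Z=3, W=0) weight 1/72
  … 10 more
Group by Z:
  weight(Z=2) = 17/108
  weight(Z=3) = 19/108
  weight(Z=4) = 17/108
Total weight = 17/108 + 19/108 + 17/108 = 53/108
P(Z=2 | obs) = 17/108 / 53/108 = 17/53
P(Z=3 | obs) = 19/108 / 53/108 = 19/53
P(Z=4 | obs) = 17/108 / 53/108 = 17/53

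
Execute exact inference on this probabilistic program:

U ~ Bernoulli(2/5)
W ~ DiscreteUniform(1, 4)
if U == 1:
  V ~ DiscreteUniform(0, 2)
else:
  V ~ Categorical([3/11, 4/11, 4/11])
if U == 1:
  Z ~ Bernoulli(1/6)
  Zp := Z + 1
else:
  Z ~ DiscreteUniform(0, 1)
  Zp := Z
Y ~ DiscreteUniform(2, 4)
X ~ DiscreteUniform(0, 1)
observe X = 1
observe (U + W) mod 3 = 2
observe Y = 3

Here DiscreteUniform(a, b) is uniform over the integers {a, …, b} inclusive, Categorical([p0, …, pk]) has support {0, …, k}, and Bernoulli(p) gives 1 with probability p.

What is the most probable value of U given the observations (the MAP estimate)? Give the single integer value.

Enumerate traces; 18 have nonzero weight after conditioning:
  (U=0, W=2, V=0, Z=0, Y=3, X=1) weight 3/880
  (U=0, W=2, V=0, Z=1, Y=3, X=1) weight 3/880
  (U=0, W=2, V=1, Z=0, Y=3, X=1) weight 1/220
  (U=0, W=2, V=1, Z=1, Y=3, X=1) weight 1/220
  (U=0, W=2, V=2, Z=0, Y=3, X=1) weight 1/220
  (U=0, W=2, V=2, Z=1, Y=3, X=1) weight 1/220
  (U=1, W=1, V=0, Z=0, Y=3, X=1) weight 1/216
  (U=1, W=1, V=0, Z=1, Y=3, X=1) weight 1/1080
  … 10 more
Group by U:
  weight(U=0) = 1/40
  weight(U=1) = 1/30
Total weight = 1/40 + 1/30 = 7/120
P(U=0 | obs) = 1/40 / 7/120 = 3/7
P(U=1 | obs) = 1/30 / 7/120 = 4/7
argmax = 1

argmax_v P(U = v | obs) = 1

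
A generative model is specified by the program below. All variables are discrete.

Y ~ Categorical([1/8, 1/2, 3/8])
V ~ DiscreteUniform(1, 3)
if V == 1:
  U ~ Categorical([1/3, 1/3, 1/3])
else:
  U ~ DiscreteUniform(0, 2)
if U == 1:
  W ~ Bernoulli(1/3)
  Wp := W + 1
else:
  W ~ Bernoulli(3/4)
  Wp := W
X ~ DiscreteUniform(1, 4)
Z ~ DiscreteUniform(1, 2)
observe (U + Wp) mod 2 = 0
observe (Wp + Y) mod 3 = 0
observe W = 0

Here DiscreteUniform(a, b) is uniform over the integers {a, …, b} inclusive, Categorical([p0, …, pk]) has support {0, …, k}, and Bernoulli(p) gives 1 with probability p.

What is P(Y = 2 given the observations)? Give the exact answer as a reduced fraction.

Enumerate traces; 72 have nonzero weight after conditioning:
  (Y=0, V=1, U=0, W=0, X=1, Z=1) weight 1/2304
  (Y=0, V=1, U=0, W=0, X=1, Z=2) weight 1/2304
  (Y=0, V=1, U=0, W=0, X=2, Z=1) weight 1/2304
  (Y=0, V=1, U=0, W=0, X=2, Z=2) weight 1/2304
  (Y=0, V=1, U=0, W=0, X=3, Z=1) weight 1/2304
  (Y=0, V=1, U=0, W=0, X=3, Z=2) weight 1/2304
  (Y=0, V=1, U=0, W=0, X=4, Z=1) weight 1/2304
  (Y=0, V=1, U=0, W=0, X=4, Z=2) weight 1/2304
  (Y=2, V=1, U=1, W=0, X=1, Z=1) weight 1/288
  … 63 more
Group by Y:
  weight(Y=0) = 1/48
  weight(Y=2) = 1/12
Total weight = 1/48 + 1/12 = 5/48
P(Y=0 | obs) = 1/48 / 5/48 = 1/5
P(Y=2 | obs) = 1/12 / 5/48 = 4/5

P(Y = 2 | obs) = 4/5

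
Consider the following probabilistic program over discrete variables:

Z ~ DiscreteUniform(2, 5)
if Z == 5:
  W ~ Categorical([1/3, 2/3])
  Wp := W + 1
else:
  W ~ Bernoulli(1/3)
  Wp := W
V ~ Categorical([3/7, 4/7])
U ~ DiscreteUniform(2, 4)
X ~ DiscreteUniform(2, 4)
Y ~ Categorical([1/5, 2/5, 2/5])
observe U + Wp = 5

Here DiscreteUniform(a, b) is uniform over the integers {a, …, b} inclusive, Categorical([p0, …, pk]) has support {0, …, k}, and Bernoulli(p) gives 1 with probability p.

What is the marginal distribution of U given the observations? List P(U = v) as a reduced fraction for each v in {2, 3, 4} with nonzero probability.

P(U=3) = 1/3, P(U=4) = 2/3

Enumerate traces; 90 have nonzero weight after conditioning:
  (Z=2, W=1, V=0, U=4, X=2, Y=0) weight 1/1260
  (Z=2, W=1, V=0, U=4, X=2, Y=1) weight 1/630
  (Z=2, W=1, V=0, U=4, X=2, Y=2) weight 1/630
  (Z=2, W=1, V=0, U=4, X=3, Y=0) weight 1/1260
  (Z=2, W=1, V=0, U=4, X=3, Y=1) weight 1/630
  (Z=2, W=1, V=0, U=4, X=3, Y=2) weight 1/630
  (Z=2, W=1, V=0, U=4, X=4, Y=0) weight 1/1260
  (Z=2, W=1, V=0, U=4, X=4, Y=1) weight 1/630
  (Z=5, W=1, V=0, U=3, X=2, Y=0) weight 1/630
  … 81 more
Group by U:
  weight(U=3) = 1/18
  weight(U=4) = 1/9
Total weight = 1/18 + 1/9 = 1/6
P(U=3 | obs) = 1/18 / 1/6 = 1/3
P(U=4 | obs) = 1/9 / 1/6 = 2/3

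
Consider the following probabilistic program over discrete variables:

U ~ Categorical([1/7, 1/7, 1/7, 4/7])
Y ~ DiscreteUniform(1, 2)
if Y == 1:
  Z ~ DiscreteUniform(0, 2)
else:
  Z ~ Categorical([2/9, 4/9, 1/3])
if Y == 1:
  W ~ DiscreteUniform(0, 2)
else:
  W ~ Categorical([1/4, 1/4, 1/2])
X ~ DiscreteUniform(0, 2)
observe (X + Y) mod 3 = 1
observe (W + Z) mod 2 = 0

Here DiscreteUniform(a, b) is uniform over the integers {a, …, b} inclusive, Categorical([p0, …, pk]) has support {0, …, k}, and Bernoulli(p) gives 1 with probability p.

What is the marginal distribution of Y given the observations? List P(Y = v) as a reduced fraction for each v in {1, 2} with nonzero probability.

P(Y=1) = 20/39, P(Y=2) = 19/39

Enumerate traces; 40 have nonzero weight after conditioning:
  (U=0, Y=1, Z=0, W=0, X=0) weight 1/378
  (U=0, Y=1, Z=0, W=2, X=0) weight 1/378
  (U=0, Y=1, Z=1, W=1, X=0) weight 1/378
  (U=0, Y=1, Z=2, W=0, X=0) weight 1/378
  (U=0, Y=1, Z=2, W=2, X=0) weight 1/378
  (U=0, Y=2, Z=0, W=0, X=2) weight 1/756
  (U=0, Y=2, Z=0, W=2, X=2) weight 1/378
  (U=0, Y=2, Z=1, W=1, X=2) weight 1/378
  … 32 more
Group by Y:
  weight(Y=1) = 5/54
  weight(Y=2) = 19/216
Total weight = 5/54 + 19/216 = 13/72
P(Y=1 | obs) = 5/54 / 13/72 = 20/39
P(Y=2 | obs) = 19/216 / 13/72 = 19/39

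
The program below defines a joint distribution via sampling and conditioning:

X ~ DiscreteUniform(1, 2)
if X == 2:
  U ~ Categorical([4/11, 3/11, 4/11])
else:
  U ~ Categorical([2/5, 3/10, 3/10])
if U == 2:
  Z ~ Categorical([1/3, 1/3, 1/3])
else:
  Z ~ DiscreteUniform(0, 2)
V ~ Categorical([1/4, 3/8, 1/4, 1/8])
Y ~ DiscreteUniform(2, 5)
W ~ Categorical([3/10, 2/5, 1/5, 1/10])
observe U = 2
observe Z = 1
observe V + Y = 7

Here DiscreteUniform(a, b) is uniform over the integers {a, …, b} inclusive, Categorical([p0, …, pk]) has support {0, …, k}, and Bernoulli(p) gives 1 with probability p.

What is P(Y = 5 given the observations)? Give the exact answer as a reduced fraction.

Enumerate traces; 16 have nonzero weight after conditioning:
  (X=1, U=2, Z=1, V=2, Y=5, W=0) weight 3/3200
  (X=1, U=2, Z=1, V=2, Y=5, W=1) weight 1/800
  (X=1, U=2, Z=1, V=2, Y=5, W=2) weight 1/1600
  (X=1, U=2, Z=1, V=2, Y=5, W=3) weight 1/3200
  (X=1, U=2, Z=1, V=3, Y=4, W=0) weight 3/6400
  (X=1, U=2, Z=1, V=3, Y=4, W=1) weight 1/1600
  (X=1, U=2, Z=1, V=3, Y=4, W=2) weight 1/3200
  (X=1, U=2, Z=1, V=3, Y=4, W=3) weight 1/6400
  … 8 more
Group by Y:
  weight(Y=4) = 73/21120
  weight(Y=5) = 73/10560
Total weight = 73/21120 + 73/10560 = 73/7040
P(Y=4 | obs) = 73/21120 / 73/7040 = 1/3
P(Y=5 | obs) = 73/10560 / 73/7040 = 2/3

P(Y = 5 | obs) = 2/3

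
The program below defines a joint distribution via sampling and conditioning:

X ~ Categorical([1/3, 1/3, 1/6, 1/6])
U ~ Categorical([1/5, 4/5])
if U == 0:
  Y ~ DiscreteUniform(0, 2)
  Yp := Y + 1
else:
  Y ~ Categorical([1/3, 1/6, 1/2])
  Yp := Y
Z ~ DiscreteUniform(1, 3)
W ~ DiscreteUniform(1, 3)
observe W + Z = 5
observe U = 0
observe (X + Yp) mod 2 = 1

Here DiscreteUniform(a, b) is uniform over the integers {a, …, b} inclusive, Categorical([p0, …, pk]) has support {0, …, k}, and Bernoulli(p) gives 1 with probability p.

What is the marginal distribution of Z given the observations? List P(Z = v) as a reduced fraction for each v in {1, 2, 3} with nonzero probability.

P(Z=2) = 1/2, P(Z=3) = 1/2

Enumerate traces; 12 have nonzero weight after conditioning:
  (X=0, U=0, Y=0, Z=2, W=3) weight 1/405
  (X=0, U=0, Y=0, Z=3, W=2) weight 1/405
  (X=0, U=0, Y=2, Z=2, W=3) weight 1/405
  (X=0, U=0, Y=2, Z=3, W=2) weight 1/405
  (X=1, U=0, Y=1, Z=2, W=3) weight 1/405
  (X=1, U=0, Y=1, Z=3, W=2) weight 1/405
  (X=2, U=0, Y=0, Z=2, W=3) weight 1/810
  (X=2, U=0, Y=0, Z=3, W=2) weight 1/810
  … 4 more
Group by Z:
  weight(Z=2) = 1/90
  weight(Z=3) = 1/90
Total weight = 1/90 + 1/90 = 1/45
P(Z=2 | obs) = 1/90 / 1/45 = 1/2
P(Z=3 | obs) = 1/90 / 1/45 = 1/2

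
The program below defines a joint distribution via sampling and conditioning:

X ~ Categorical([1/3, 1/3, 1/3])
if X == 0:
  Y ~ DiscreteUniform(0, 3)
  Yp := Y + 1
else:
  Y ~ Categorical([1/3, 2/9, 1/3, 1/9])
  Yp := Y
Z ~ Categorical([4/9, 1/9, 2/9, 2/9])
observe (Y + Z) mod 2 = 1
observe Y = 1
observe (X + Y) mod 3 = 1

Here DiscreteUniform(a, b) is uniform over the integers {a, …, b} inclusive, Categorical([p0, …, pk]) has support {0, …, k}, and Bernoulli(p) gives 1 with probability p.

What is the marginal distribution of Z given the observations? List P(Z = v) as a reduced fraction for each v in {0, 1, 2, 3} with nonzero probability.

P(Z=0) = 2/3, P(Z=2) = 1/3

Enumerate traces; 2 have nonzero weight after conditioning:
  (X=0, Y=1, Z=0) weight 1/27
  (X=0, Y=1, Z=2) weight 1/54
Group by Z:
  weight(Z=0) = 1/27
  weight(Z=2) = 1/54
Total weight = 1/27 + 1/54 = 1/18
P(Z=0 | obs) = 1/27 / 1/18 = 2/3
P(Z=2 | obs) = 1/54 / 1/18 = 1/3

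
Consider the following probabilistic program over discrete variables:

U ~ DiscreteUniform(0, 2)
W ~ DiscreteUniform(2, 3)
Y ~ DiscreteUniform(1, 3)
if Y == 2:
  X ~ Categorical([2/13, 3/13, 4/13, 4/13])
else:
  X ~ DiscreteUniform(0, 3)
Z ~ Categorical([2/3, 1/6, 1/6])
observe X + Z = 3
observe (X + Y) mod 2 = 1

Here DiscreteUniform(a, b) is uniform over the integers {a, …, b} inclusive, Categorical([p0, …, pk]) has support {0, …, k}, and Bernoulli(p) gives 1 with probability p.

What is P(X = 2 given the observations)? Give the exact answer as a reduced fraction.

Enumerate traces; 24 have nonzero weight after conditioning:
  (U=0, W=2, Y=1, X=2, Z=1) weight 1/432
  (U=0, W=2, Y=2, X=1, Z=2) weight 1/468
  (U=0, W=2, Y=2, X=3, Z=0) weight 4/351
  (U=0, W=2, Y=3, X=2, Z=1) weight 1/432
  (U=0, W=3, Y=1, X=2, Z=1) weight 1/432
  (U=0, W=3, Y=2, X=1, Z=2) weight 1/468
  (U=0, W=3, Y=2, X=3, Z=0) weight 4/351
  (U=0, W=3, Y=3, X=2, Z=1) weight 1/432
  … 16 more
Group by X:
  weight(X=1) = 1/78
  weight(X=2) = 1/36
  weight(X=3) = 8/117
Total weight = 1/78 + 1/36 + 8/117 = 17/156
P(X=1 | obs) = 1/78 / 17/156 = 2/17
P(X=2 | obs) = 1/36 / 17/156 = 13/51
P(X=3 | obs) = 8/117 / 17/156 = 32/51

P(X = 2 | obs) = 13/51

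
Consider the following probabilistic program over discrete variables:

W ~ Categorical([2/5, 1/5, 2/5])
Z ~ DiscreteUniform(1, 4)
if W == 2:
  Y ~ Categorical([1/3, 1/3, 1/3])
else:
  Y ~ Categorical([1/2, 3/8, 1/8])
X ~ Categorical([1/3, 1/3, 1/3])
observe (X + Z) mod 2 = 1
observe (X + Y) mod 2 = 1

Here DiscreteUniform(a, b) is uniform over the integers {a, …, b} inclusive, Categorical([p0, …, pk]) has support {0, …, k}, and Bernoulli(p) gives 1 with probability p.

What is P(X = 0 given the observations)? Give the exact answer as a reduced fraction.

P(X = 0 | obs) = 43/163

Enumerate traces; 24 have nonzero weight after conditioning:
  (W=0, Z=1, Y=1, X=0) weight 1/80
  (W=0, Z=1, Y=1, X=2) weight 1/80
  (W=0, Z=2, Y=0, X=1) weight 1/60
  (W=0, Z=2, Y=2, X=1) weight 1/240
  (W=0, Z=3, Y=1, X=0) weight 1/80
  (W=0, Z=3, Y=1, X=2) weight 1/80
  (W=0, Z=4, Y=0, X=1) weight 1/60
  (W=0, Z=4, Y=2, X=1) weight 1/240
  … 16 more
Group by X:
  weight(X=0) = 43/720
  weight(X=1) = 77/720
  weight(X=2) = 43/720
Total weight = 43/720 + 77/720 + 43/720 = 163/720
P(X=0 | obs) = 43/720 / 163/720 = 43/163
P(X=1 | obs) = 77/720 / 163/720 = 77/163
P(X=2 | obs) = 43/720 / 163/720 = 43/163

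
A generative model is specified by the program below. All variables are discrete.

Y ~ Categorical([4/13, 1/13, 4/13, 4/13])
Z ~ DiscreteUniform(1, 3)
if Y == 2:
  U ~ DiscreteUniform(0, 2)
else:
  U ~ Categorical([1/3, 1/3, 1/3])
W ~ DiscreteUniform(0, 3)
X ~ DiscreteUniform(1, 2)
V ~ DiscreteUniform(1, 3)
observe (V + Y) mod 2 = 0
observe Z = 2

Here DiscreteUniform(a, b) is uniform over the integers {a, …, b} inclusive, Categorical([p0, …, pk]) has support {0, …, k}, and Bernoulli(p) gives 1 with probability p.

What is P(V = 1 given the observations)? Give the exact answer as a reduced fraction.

Enumerate traces; 144 have nonzero weight after conditioning:
  (Y=0, Z=2, U=0, W=0, X=1, V=2) weight 1/702
  (Y=0, Z=2, U=0, W=0, X=2, V=2) weight 1/702
  (Y=0, Z=2, U=0, W=1, X=1, V=2) weight 1/702
  (Y=0, Z=2, U=0, W=1, X=2, V=2) weight 1/702
  (Y=0, Z=2, U=0, W=2, X=1, V=2) weight 1/702
  (Y=0, Z=2, U=0, W=2, X=2, V=2) weight 1/702
  (Y=0, Z=2, U=0, W=3, X=1, V=2) weight 1/702
  (Y=0, Z=2, U=0, W=3, X=2, V=2) weight 1/702
  (Y=1, Z=2, U=0, W=0, X=1, V=1) weight 1/2808
  (Y=1, Z=2, U=0, W=0, X=1, V=3) weight 1/2808
  … 134 more
Group by V:
  weight(V=1) = 5/117
  weight(V=2) = 8/117
  weight(V=3) = 5/117
Total weight = 5/117 + 8/117 + 5/117 = 2/13
P(V=1 | obs) = 5/117 / 2/13 = 5/18
P(V=2 | obs) = 8/117 / 2/13 = 4/9
P(V=3 | obs) = 5/117 / 2/13 = 5/18

P(V = 1 | obs) = 5/18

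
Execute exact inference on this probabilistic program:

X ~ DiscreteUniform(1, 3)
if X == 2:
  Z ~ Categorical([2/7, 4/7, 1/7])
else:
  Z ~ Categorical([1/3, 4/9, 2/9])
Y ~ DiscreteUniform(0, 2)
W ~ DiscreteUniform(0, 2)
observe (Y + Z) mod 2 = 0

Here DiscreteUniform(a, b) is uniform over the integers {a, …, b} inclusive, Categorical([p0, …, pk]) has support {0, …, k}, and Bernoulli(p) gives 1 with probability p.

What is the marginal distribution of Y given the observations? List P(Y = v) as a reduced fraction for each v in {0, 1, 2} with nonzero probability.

P(Y=0) = 97/286, P(Y=1) = 46/143, P(Y=2) = 97/286

Enumerate traces; 45 have nonzero weight after conditioning:
  (X=1, Z=0, Y=0, W=0) weight 1/81
  (X=1, Z=0, Y=0, W=1) weight 1/81
  (X=1, Z=0, Y=0, W=2) weight 1/81
  (X=1, Z=0, Y=2, W=0) weight 1/81
  (X=1, Z=0, Y=2, W=1) weight 1/81
  (X=1, Z=0, Y=2, W=2) weight 1/81
  (X=1, Z=1, Y=1, W=0) weight 4/243
  (X=1, Z=1, Y=1, W=1) weight 4/243
  … 37 more
Group by Y:
  weight(Y=0) = 97/567
  weight(Y=1) = 92/567
  weight(Y=2) = 97/567
Total weight = 97/567 + 92/567 + 97/567 = 286/567
P(Y=0 | obs) = 97/567 / 286/567 = 97/286
P(Y=1 | obs) = 92/567 / 286/567 = 46/143
P(Y=2 | obs) = 97/567 / 286/567 = 97/286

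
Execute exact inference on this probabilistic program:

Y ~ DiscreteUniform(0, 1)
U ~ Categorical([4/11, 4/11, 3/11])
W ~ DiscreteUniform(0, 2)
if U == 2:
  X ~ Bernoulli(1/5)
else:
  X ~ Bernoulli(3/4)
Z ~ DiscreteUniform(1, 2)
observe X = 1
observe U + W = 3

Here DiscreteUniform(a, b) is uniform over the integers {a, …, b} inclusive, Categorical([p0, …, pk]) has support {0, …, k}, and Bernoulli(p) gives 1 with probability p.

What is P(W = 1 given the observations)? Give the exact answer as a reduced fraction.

Enumerate traces; 8 have nonzero weight after conditioning:
  (Y=0, U=1, W=2, X=1, Z=1) weight 1/44
  (Y=0, U=1, W=2, X=1, Z=2) weight 1/44
  (Y=0, U=2, W=1, X=1, Z=1) weight 1/220
  (Y=0, U=2, W=1, X=1, Z=2) weight 1/220
  (Y=1, U=1, W=2, X=1, Z=1) weight 1/44
  (Y=1, U=1, W=2, X=1, Z=2) weight 1/44
  (Y=1, U=2, W=1, X=1, Z=1) weight 1/220
  (Y=1, U=2, W=1, X=1, Z=2) weight 1/220
Group by W:
  weight(W=1) = 1/55
  weight(W=2) = 1/11
Total weight = 1/55 + 1/11 = 6/55
P(W=1 | obs) = 1/55 / 6/55 = 1/6
P(W=2 | obs) = 1/11 / 6/55 = 5/6

P(W = 1 | obs) = 1/6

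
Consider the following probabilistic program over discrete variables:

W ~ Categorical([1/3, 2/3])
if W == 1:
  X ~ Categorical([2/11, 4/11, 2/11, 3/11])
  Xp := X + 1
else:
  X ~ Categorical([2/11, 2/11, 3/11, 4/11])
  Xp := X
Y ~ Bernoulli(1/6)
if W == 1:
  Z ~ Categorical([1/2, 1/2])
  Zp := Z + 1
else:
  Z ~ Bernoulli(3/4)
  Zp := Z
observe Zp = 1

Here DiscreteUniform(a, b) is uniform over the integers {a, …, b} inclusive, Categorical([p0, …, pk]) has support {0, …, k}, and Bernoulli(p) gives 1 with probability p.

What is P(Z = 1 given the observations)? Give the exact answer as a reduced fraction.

P(Z = 1 | obs) = 3/7

Enumerate traces; 16 have nonzero weight after conditioning:
  (W=0, X=0, Y=0, Z=1) weight 5/132
  (W=0, X=0, Y=1, Z=1) weight 1/132
  (W=0, X=1, Y=0, Z=1) weight 5/132
  (W=0, X=1, Y=1, Z=1) weight 1/132
  (W=0, X=2, Y=0, Z=1) weight 5/88
  (W=0, X=2, Y=1, Z=1) weight 1/88
  (W=0, X=3, Y=0, Z=1) weight 5/66
  (W=0, X=3, Y=1, Z=1) weight 1/66
  (W=1, X=0, Y=0, Z=0) weight 5/99
  … 7 more
Group by Z:
  weight(Z=0) = 1/3
  weight(Z=1) = 1/4
Total weight = 1/3 + 1/4 = 7/12
P(Z=0 | obs) = 1/3 / 7/12 = 4/7
P(Z=1 | obs) = 1/4 / 7/12 = 3/7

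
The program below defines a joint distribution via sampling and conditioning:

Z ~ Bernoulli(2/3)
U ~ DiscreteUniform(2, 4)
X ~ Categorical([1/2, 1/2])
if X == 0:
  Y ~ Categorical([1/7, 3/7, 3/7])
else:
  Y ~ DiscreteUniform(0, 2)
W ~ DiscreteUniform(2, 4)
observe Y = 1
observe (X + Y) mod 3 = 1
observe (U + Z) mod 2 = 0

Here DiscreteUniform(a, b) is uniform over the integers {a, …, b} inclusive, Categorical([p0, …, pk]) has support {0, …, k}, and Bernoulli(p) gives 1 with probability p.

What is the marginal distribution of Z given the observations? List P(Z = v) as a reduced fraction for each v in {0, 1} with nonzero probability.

Enumerate traces; 9 have nonzero weight after conditioning:
  (Z=0, U=2, X=0, Y=1, W=2) weight 1/126
  (Z=0, U=2, X=0, Y=1, W=3) weight 1/126
  (Z=0, U=2, X=0, Y=1, W=4) weight 1/126
  (Z=0, U=4, X=0, Y=1, W=2) weight 1/126
  (Z=0, U=4, X=0, Y=1, W=3) weight 1/126
  (Z=0, U=4, X=0, Y=1, W=4) weight 1/126
  (Z=1, U=3, X=0, Y=1, W=2) weight 1/63
  (Z=1, U=3, X=0, Y=1, W=3) weight 1/63
  … 1 more
Group by Z:
  weight(Z=0) = 1/21
  weight(Z=1) = 1/21
Total weight = 1/21 + 1/21 = 2/21
P(Z=0 | obs) = 1/21 / 2/21 = 1/2
P(Z=1 | obs) = 1/21 / 2/21 = 1/2

P(Z=0) = 1/2, P(Z=1) = 1/2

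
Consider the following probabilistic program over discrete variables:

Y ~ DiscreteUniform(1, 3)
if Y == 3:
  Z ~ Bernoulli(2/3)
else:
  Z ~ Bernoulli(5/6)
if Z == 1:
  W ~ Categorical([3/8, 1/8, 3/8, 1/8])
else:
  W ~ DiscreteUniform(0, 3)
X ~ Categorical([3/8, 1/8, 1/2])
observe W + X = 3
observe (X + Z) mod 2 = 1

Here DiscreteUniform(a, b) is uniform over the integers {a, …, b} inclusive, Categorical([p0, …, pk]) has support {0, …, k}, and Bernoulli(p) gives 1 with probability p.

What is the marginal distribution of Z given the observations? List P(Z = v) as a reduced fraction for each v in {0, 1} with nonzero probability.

Enumerate traces; 9 have nonzero weight after conditioning:
  (Y=1, Z=0, W=2, X=1) weight 1/576
  (Y=1, Z=1, W=1, X=2) weight 5/288
  (Y=1, Z=1, W=3, X=0) weight 5/384
  (Y=2, Z=0, W=2, X=1) weight 1/576
  (Y=2, Z=1, W=1, X=2) weight 5/288
  (Y=2, Z=1, W=3, X=0) weight 5/384
  (Y=3, Z=0, W=2, X=1) weight 1/288
  (Y=3, Z=1, W=1, X=2) weight 1/72
  … 1 more
Group by Z:
  weight(Z=0) = 1/144
  weight(Z=1) = 49/576
Total weight = 1/144 + 49/576 = 53/576
P(Z=0 | obs) = 1/144 / 53/576 = 4/53
P(Z=1 | obs) = 49/576 / 53/576 = 49/53

P(Z=0) = 4/53, P(Z=1) = 49/53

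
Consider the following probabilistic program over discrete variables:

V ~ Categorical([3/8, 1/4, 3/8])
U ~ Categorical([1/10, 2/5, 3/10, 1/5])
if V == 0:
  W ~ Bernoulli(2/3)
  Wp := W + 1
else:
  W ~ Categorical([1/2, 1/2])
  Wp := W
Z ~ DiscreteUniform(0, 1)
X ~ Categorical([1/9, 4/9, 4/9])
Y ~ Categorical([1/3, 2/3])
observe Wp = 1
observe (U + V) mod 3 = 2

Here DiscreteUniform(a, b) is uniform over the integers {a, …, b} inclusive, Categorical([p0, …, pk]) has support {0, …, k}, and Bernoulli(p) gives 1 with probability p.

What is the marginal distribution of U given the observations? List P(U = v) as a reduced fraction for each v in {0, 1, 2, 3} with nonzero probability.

P(U=0) = 3/23, P(U=1) = 8/23, P(U=2) = 6/23, P(U=3) = 6/23

Enumerate traces; 48 have nonzero weight after conditioning:
  (V=0, U=2, W=0, Z=0, X=0, Y=0) weight 1/1440
  (V=0, U=2, W=0, Z=0, X=0, Y=1) weight 1/720
  (V=0, U=2, W=0, Z=0, X=1, Y=0) weight 1/360
  (V=0, U=2, W=0, Z=0, X=1, Y=1) weight 1/180
  (V=0, U=2, W=0, Z=0, X=2, Y=0) weight 1/360
  (V=0, U=2, W=0, Z=0, X=2, Y=1) weight 1/180
  (V=0, U=2, W=0, Z=1, X=0, Y=0) weight 1/1440
  (V=0, U=2, W=0, Z=1, X=0, Y=1) weight 1/720
  (V=1, U=1, W=1, Z=0, X=0, Y=0) weight 1/1080
  (V=2, U=0, W=1, Z=0, X=0, Y=0) weight 1/2880
  … 38 more
Group by U:
  weight(U=0) = 3/160
  weight(U=1) = 1/20
  weight(U=2) = 3/80
  weight(U=3) = 3/80
Total weight = 3/160 + 1/20 + 3/80 + 3/80 = 23/160
P(U=0 | obs) = 3/160 / 23/160 = 3/23
P(U=1 | obs) = 1/20 / 23/160 = 8/23
P(U=2 | obs) = 3/80 / 23/160 = 6/23
P(U=3 | obs) = 3/80 / 23/160 = 6/23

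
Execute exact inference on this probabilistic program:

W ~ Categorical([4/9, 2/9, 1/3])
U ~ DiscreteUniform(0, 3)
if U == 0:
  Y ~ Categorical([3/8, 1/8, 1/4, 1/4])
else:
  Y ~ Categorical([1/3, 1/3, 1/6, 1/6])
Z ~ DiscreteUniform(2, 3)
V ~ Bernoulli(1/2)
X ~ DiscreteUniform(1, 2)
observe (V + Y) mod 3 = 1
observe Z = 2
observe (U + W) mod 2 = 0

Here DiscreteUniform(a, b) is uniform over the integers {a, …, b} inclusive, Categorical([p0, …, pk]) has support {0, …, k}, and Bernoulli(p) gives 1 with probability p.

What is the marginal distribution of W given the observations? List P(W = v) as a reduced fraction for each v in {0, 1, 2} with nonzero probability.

Enumerate traces; 36 have nonzero weight after conditioning:
  (W=0, U=0, Y=0, Z=2, V=1, X=1) weight 1/192
  (W=0, U=0, Y=0, Z=2, V=1, X=2) weight 1/192
  (W=0, U=0, Y=1, Z=2, V=0, X=1) weight 1/576
  (W=0, U=0, Y=1, Z=2, V=0, X=2) weight 1/576
  (W=0, U=0, Y=3, Z=2, V=1, X=1) weight 1/288
  (W=0, U=0, Y=3, Z=2, V=1, X=2) weight 1/288
  (W=0, U=2, Y=0, Z=2, V=1, X=1) weight 1/216
  (W=0, U=2, Y=0, Z=2, V=1, X=2) weight 1/216
  (W=1, U=1, Y=0, Z=2, V=1, X=1) weight 1/432
  (W=2, U=0, Y=0, Z=2, V=1, X=1) weight 1/256
  … 26 more
Group by W:
  weight(W=0) = 19/432
  weight(W=1) = 5/216
  weight(W=2) = 19/576
Total weight = 19/432 + 5/216 + 19/576 = 173/1728
P(W=0 | obs) = 19/432 / 173/1728 = 76/173
P(W=1 | obs) = 5/216 / 173/1728 = 40/173
P(W=2 | obs) = 19/576 / 173/1728 = 57/173

P(W=0) = 76/173, P(W=1) = 40/173, P(W=2) = 57/173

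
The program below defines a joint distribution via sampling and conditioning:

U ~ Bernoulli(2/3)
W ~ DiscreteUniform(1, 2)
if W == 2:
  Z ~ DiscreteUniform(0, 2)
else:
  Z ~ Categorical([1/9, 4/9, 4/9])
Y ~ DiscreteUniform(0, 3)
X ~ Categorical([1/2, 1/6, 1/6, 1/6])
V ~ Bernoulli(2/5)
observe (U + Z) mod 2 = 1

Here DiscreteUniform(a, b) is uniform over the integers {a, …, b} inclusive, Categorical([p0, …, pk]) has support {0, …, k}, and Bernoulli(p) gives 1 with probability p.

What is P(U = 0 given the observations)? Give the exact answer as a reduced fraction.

P(U = 0 | obs) = 7/29

Enumerate traces; 192 have nonzero weight after conditioning:
  (U=0, W=1, Z=1, Y=0, X=0, V=0) weight 1/180
  (U=0, W=1, Z=1, Y=0, X=0, V=1) weight 1/270
  (U=0, W=1, Z=1, Y=0, X=1, V=0) weight 1/540
  (U=0, W=1, Z=1, Y=0, X=1, V=1) weight 1/810
  (U=0, W=1, Z=1, Y=0, X=2, V=0) weight 1/540
  (U=0, W=1, Z=1, Y=0, X=2, V=1) weight 1/810
  (U=0, W=1, Z=1, Y=0, X=3, V=0) weight 1/540
  (U=0, W=1, Z=1, Y=0, X=3, V=1) weight 1/810
  (U=1, W=1, Z=0, Y=0, X=0, V=0) weight 1/360
  … 183 more
Group by U:
  weight(U=0) = 7/54
  weight(U=1) = 11/27
Total weight = 7/54 + 11/27 = 29/54
P(U=0 | obs) = 7/54 / 29/54 = 7/29
P(U=1 | obs) = 11/27 / 29/54 = 22/29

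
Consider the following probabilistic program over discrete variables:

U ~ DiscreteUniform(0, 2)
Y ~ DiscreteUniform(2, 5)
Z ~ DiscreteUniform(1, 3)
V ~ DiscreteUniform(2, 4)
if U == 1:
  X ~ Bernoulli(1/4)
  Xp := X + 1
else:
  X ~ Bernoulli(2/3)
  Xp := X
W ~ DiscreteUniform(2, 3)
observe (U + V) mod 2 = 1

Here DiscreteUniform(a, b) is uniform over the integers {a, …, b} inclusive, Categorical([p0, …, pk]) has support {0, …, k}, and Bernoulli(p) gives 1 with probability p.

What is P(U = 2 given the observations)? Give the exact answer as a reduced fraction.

Enumerate traces; 192 have nonzero weight after conditioning:
  (U=0, Y=2, Z=1, V=3, X=0, W=2) weight 1/648
  (U=0, Y=2, Z=1, V=3, X=0, W=3) weight 1/648
  (U=0, Y=2, Z=1, V=3, X=1, W=2) weight 1/324
  (U=0, Y=2, Z=1, V=3, X=1, W=3) weight 1/324
  (U=0, Y=2, Z=2, V=3, X=0, W=2) weight 1/648
  (U=0, Y=2, Z=2, V=3, X=0, W=3) weight 1/648
  (U=0, Y=2, Z=2, V=3, X=1, W=2) weight 1/324
  (U=0, Y=2, Z=2, V=3, X=1, W=3) weight 1/324
  (U=1, Y=2, Z=1, V=2, X=0, W=2) weight 1/288
  (U=2, Y=2, Z=1, V=3, X=0, W=2) weight 1/648
  … 182 more
Group by U:
  weight(U=0) = 1/9
  weight(U=1) = 2/9
  weight(U=2) = 1/9
Total weight = 1/9 + 2/9 + 1/9 = 4/9
P(U=0 | obs) = 1/9 / 4/9 = 1/4
P(U=1 | obs) = 2/9 / 4/9 = 1/2
P(U=2 | obs) = 1/9 / 4/9 = 1/4

P(U = 2 | obs) = 1/4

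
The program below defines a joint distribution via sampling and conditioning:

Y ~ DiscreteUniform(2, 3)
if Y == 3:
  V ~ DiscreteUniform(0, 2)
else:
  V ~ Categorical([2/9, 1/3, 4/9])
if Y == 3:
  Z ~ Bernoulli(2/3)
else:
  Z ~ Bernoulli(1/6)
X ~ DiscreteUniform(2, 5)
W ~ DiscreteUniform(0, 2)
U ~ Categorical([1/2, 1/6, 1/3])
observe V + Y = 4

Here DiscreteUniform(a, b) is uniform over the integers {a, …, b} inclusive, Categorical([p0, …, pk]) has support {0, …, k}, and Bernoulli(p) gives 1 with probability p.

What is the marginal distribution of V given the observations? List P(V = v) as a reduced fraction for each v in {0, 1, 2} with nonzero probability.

Enumerate traces; 144 have nonzero weight after conditioning:
  (Y=2, V=2, Z=0, X=2, W=0, U=0) weight 5/648
  (Y=2, V=2, Z=0, X=2, W=0, U=1) weight 5/1944
  (Y=2, V=2, Z=0, X=2, W=0, U=2) weight 5/972
  (Y=2, V=2, Z=0, X=2, W=1, U=0) weight 5/648
  (Y=2, V=2, Z=0, X=2, W=1, U=1) weight 5/1944
  (Y=2, V=2, Z=0, X=2, W=1, U=2) weight 5/972
  (Y=2, V=2, Z=0, X=2, W=2, U=0) weight 5/648
  (Y=2, V=2, Z=0, X=2, W=2, U=1) weight 5/1944
  (Y=3, V=1, Z=0, X=2, W=0, U=0) weight 1/432
  … 135 more
Group by V:
  weight(V=1) = 1/6
  weight(V=2) = 2/9
Total weight = 1/6 + 2/9 = 7/18
P(V=1 | obs) = 1/6 / 7/18 = 3/7
P(V=2 | obs) = 2/9 / 7/18 = 4/7

P(V=1) = 3/7, P(V=2) = 4/7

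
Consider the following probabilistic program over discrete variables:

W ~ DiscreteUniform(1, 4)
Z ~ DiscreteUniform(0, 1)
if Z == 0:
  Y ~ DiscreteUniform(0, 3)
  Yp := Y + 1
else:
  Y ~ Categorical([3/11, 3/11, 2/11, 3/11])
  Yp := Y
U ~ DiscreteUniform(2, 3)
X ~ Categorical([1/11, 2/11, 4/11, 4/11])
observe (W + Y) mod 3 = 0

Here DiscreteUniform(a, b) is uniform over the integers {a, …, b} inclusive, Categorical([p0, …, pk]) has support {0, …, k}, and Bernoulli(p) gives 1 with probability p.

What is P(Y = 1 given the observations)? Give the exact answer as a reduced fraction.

Enumerate traces; 80 have nonzero weight after conditioning:
  (W=1, Z=0, Y=2, U=2, X=0) weight 1/704
  (W=1, Z=0, Y=2, U=2, X=1) weight 1/352
  (W=1, Z=0, Y=2, U=2, X=2) weight 1/176
  (W=1, Z=0, Y=2, U=2, X=3) weight 1/176
  (W=1, Z=0, Y=2, U=3, X=0) weight 1/704
  (W=1, Z=0, Y=2, U=3, X=1) weight 1/352
  (W=1, Z=0, Y=2, U=3, X=2) weight 1/176
  (W=1, Z=0, Y=2, U=3, X=3) weight 1/176
  (W=2, Z=0, Y=1, U=2, X=0) weight 1/704
  (W=3, Z=0, Y=0, U=2, X=0) weight 1/704
  … 70 more
Group by Y:
  weight(Y=0) = 23/352
  weight(Y=1) = 23/352
  weight(Y=2) = 19/176
  weight(Y=3) = 23/352
Total weight = 23/352 + 23/352 + 19/176 + 23/352 = 107/352
P(Y=0 | obs) = 23/352 / 107/352 = 23/107
P(Y=1 | obs) = 23/352 / 107/352 = 23/107
P(Y=2 | obs) = 19/176 / 107/352 = 38/107
P(Y=3 | obs) = 23/352 / 107/352 = 23/107

P(Y = 1 | obs) = 23/107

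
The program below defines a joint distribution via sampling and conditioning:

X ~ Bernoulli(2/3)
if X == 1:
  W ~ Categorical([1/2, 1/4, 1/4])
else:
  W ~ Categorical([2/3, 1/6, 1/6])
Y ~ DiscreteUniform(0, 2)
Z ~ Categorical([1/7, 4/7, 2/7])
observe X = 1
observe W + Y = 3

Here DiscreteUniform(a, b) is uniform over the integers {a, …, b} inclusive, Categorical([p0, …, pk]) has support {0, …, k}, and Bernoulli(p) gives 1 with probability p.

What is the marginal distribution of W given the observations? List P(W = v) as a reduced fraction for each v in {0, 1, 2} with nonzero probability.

P(W=1) = 1/2, P(W=2) = 1/2

Enumerate traces; 6 have nonzero weight after conditioning:
  (X=1, W=1, Y=2, Z=0) weight 1/126
  (X=1, W=1, Y=2, Z=1) weight 2/63
  (X=1, W=1, Y=2, Z=2) weight 1/63
  (X=1, W=2, Y=1, Z=0) weight 1/126
  (X=1, W=2, Y=1, Z=1) weight 2/63
  (X=1, W=2, Y=1, Z=2) weight 1/63
Group by W:
  weight(W=1) = 1/18
  weight(W=2) = 1/18
Total weight = 1/18 + 1/18 = 1/9
P(W=1 | obs) = 1/18 / 1/9 = 1/2
P(W=2 | obs) = 1/18 / 1/9 = 1/2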